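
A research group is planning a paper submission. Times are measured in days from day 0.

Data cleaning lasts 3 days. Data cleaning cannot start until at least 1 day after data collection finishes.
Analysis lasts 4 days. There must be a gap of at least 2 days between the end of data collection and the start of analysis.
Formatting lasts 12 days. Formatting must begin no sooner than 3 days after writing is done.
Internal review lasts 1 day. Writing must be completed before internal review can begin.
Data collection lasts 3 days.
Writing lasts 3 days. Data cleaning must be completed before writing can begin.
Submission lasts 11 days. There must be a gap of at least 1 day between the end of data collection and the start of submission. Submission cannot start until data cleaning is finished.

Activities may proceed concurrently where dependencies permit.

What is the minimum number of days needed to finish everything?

Nothing blocks data collection, so it runs from day 0 to day 3.
After data collection (finishes day 3, plus 2-day gap → day 5), analysis can start at day 5 and finishes at day 9.
Data cleaning cannot begin until data collection (finishes day 3, plus 1-day gap → day 4). It runs from day 4 to 4 + 3 = day 7.
Submission has to wait for data collection (finishes day 3, plus 1-day gap → day 4); data cleaning (finishes day 7). The latest of these is day 7, so submission runs day 7 to 7 + 11 = day 18.
After data cleaning (finishes day 7), writing can start at day 7 and finishes at day 10.
Formatting waits on writing (finishes day 10, plus 3-day gap → day 13), so it starts at day 13 and finishes at 13 + 12 = day 25.
After writing (finishes day 10), internal review can start at day 10 and finishes at day 11.
All tasks are finished once the last one completes. Finish times: Data collection at 3, Data cleaning at 7, Analysis at 9, Writing at 10, Internal review at 11, Formatting at 25, Submission at 18. The latest is day 25.

25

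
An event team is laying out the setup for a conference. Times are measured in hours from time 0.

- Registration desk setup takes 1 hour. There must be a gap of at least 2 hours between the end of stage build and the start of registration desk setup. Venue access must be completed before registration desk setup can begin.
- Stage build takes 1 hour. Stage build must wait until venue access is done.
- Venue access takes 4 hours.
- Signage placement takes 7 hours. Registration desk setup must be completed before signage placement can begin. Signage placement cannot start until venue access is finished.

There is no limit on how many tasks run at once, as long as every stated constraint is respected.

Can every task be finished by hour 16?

Yes

Venue access has no prerequisites, so it starts at hour 0 and finishes at hour 4.
After venue access (finishes hour 4), stage build can start at hour 4 and finishes at hour 5.
Registration desk setup cannot start until stage build (finishes hour 5, plus 2-hour gap → hour 7); venue access (finishes hour 4). The controlling bound is hour 7, so registration desk setup finishes at 7 + 1 = hour 8.
Signage placement cannot start until registration desk setup (finishes hour 8); venue access (finishes hour 4). The controlling bound is hour 8, so signage placement finishes at 8 + 7 = hour 15.
Every task is finished by hour 15, which is no later than the deadline of 16, so the schedule is feasible.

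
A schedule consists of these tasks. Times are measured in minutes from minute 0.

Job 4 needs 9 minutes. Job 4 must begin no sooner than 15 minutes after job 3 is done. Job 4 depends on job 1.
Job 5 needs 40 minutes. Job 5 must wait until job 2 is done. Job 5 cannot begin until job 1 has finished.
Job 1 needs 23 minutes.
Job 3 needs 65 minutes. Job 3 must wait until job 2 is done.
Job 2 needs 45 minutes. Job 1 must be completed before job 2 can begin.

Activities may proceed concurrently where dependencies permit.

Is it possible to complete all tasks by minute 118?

No

Job 1 can start immediately at minute 0; it finishes at minute 23.
After job 1 (finishes minute 23), job 2 can start at minute 23 and finishes at minute 68.
For job 5: job 2 (finishes minute 68); job 1 (finishes minute 23). Taking the maximum gives a start of minute 68, and it finishes at 68 + 40 = minute 108.
Job 3 cannot begin until job 2 (finishes minute 68). It runs from minute 68 to 68 + 65 = minute 133.
Job 4 has to wait for job 3 (finishes minute 133, plus 15-minute gap → minute 148); job 1 (finishes minute 23). The latest of these is minute 148, so job 4 runs minute 148 to 148 + 9 = minute 157.
The earliest everything can be done is minute 157, which is after the deadline of 118, so it is not possible.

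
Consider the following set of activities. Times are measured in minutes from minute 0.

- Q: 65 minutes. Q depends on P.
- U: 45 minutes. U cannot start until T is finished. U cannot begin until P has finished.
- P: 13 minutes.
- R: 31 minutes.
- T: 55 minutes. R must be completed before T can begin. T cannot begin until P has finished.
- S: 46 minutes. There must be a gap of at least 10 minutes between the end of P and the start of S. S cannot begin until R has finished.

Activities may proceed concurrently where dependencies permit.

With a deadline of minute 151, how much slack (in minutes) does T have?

R can start immediately at minute 0; it finishes at minute 31.
Nothing blocks P, so it runs from minute 0 to minute 13.
T cannot start until R (finishes minute 31); P (finishes minute 13). The controlling bound is minute 31, so T finishes at 31 + 55 = minute 86.

Working backward from the deadline:
U must finish by minute 151; it takes 45 minutes, so it must start by 151 − 45 = minute 106.
Since U (must start by minute 106) depends on it, T must finish by minute 106. Backing off its 55-minute duration gives a latest start of minute 51.
So T can start as early as minute 31 and as late as minute 51, giving 51 − 31 = 20 minutes of slack.

20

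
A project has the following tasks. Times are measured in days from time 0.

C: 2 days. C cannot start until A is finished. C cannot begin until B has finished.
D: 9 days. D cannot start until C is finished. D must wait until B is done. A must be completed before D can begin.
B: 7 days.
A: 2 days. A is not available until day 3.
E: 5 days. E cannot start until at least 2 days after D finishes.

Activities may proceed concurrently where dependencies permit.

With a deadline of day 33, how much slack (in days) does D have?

B can start immediately at day 0; it finishes at day 7.
A waits on its own release at day 3, so it starts at day 3 and finishes at 3 + 2 = day 5.
For C: A (finishes day 5); B (finishes day 7). Taking the maximum gives a start of day 7, and it finishes at 7 + 2 = day 9.
D cannot start until C (finishes day 9); B (finishes day 7); A (finishes day 5). The controlling bound is day 9, so D finishes at 9 + 9 = day 18.

Working backward from the deadline:
E has no dependents, so it just needs to finish by day 33. Starting by 33 − 5 = day 28 achieves that.
D feeds into E (must start by day 28, minus 2-day gap → day 26); so D must finish by day 26 and therefore start by day 17.
So D can start as early as day 9 and as late as day 17, giving 17 − 9 = 8 days of slack.

8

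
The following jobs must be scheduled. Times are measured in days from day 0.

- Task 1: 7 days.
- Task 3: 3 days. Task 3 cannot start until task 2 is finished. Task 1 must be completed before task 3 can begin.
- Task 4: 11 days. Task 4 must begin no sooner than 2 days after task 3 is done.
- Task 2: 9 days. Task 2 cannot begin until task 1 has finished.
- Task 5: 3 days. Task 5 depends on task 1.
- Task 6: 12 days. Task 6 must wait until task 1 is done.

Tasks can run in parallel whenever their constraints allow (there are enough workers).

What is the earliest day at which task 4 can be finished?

32

Nothing blocks task 1, so it runs from day 0 to day 7.
Task 2 cannot begin until task 1 (finishes day 7). It runs from day 7 to 7 + 9 = day 16.
Task 3 cannot start until task 2 (finishes day 16); task 1 (finishes day 7). The controlling bound is day 16, so task 3 finishes at 16 + 3 = day 19.
Task 4 cannot begin until task 3 (finishes day 19, plus 2-day gap → day 21). It runs from day 21 to 21 + 11 = day 32.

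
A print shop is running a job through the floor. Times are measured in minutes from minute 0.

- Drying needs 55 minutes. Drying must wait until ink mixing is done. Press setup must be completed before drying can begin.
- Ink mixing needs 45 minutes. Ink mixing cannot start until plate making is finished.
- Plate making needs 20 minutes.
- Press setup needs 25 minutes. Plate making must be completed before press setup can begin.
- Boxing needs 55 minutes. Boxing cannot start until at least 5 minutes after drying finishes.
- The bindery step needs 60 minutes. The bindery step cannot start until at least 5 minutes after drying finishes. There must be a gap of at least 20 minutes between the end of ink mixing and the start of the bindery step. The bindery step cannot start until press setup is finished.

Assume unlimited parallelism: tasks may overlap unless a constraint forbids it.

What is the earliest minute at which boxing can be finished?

180

Plate making can start immediately at minute 0; it finishes at minute 20.
Press setup waits on plate making (finishes minute 20), so it starts at minute 20 and finishes at 20 + 25 = minute 45.
Ink mixing waits on plate making (finishes minute 20), so it starts at minute 20 and finishes at 20 + 45 = minute 65.
For drying: ink mixing (finishes minute 65); press setup (finishes minute 45). Taking the maximum gives a start of minute 65, and it finishes at 65 + 55 = minute 120.
After drying (finishes minute 120, plus 5-minute gap → minute 125), boxing can start at minute 125 and finishes at minute 180.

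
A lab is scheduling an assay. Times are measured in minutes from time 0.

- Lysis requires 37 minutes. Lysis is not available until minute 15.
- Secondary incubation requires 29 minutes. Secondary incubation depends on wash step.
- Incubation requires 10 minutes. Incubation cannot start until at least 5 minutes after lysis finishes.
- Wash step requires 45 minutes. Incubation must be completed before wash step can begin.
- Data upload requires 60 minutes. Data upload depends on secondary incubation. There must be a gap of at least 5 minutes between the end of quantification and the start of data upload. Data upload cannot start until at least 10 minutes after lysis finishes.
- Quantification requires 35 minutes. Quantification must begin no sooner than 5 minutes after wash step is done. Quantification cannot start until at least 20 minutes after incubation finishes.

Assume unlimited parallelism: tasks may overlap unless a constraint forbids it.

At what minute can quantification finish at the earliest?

152

Lysis waits on its own release at minute 15, so it starts at minute 15 and finishes at 15 + 37 = minute 52.
After lysis (finishes minute 52, plus 5-minute gap → minute 57), incubation can start at minute 57 and finishes at minute 67.
Wash step cannot begin until incubation (finishes minute 67). It runs from minute 67 to 67 + 45 = minute 112.
Quantification cannot start until wash step (finishes minute 112, plus 5-minute gap → minute 117); incubation (finishes minute 67, plus 20-minute gap → minute 87). The controlling bound is minute 117, so quantification finishes at 117 + 35 = minute 152.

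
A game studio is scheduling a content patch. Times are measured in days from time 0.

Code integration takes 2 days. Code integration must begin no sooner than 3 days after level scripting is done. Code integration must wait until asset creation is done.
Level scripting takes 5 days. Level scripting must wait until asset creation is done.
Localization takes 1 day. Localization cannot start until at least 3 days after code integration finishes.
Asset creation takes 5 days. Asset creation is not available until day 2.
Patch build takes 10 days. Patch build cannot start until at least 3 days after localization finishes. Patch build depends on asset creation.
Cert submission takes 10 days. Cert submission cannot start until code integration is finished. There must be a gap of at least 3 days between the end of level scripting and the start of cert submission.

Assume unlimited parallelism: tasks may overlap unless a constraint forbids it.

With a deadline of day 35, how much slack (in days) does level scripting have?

1

Asset creation cannot begin until its own release at day 2. It runs from day 2 to 2 + 5 = day 7.
After asset creation (finishes day 7), level scripting can start at day 7 and finishes at day 12.

Working backward from the deadline:
Patch build must finish by day 35; it takes 10 days, so it must start by 35 − 10 = day 25.
Localization must finish before patch build (must start by day 25, minus 3-day gap → day 22). With a 1-day duration, localization must start by 22 − 1 = day 21.
Cert submission must finish by day 35; it takes 10 days, so it must start by 35 − 10 = day 25.
Code integration must finish in time for localization (must start by day 21, minus 3-day gap → day 18); cert submission (must start by day 25). The tightest is day 18, so code integration must start by 18 − 2 = day 16.
Level scripting feeds code integration (must start by day 16, minus 3-day gap → day 13); cert submission (must start by day 25, minus 3-day gap → day 22). Taking the minimum, level scripting must finish by day 13 and start by 13 − 5 = day 8.
So level scripting can start as early as day 7 and as late as day 8, giving 8 − 7 = 1 day of slack.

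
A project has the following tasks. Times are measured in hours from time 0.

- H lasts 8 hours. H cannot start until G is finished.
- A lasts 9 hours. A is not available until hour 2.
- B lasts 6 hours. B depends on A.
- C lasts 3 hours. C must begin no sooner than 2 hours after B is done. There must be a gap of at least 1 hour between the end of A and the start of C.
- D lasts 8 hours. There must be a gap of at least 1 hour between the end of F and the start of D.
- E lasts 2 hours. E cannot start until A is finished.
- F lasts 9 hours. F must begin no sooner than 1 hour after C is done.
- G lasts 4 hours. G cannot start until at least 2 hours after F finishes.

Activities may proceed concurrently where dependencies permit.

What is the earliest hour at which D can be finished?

A cannot begin until its own release at hour 2. It runs from hour 2 to 2 + 9 = hour 11.
B cannot begin until A (finishes hour 11). It runs from hour 11 to 11 + 6 = hour 17.
For C: B (finishes hour 17, plus 2-hour gap → hour 19); A (finishes hour 11, plus 1-hour gap → hour 12). Taking the maximum gives a start of hour 19, and it finishes at 19 + 3 = hour 22.
F waits on C (finishes hour 22, plus 1-hour gap → hour 23), so it starts at hour 23 and finishes at 23 + 9 = hour 32.
D cannot begin until F (finishes hour 32, plus 1-hour gap → hour 33). It runs from hour 33 to 33 + 8 = hour 41.

41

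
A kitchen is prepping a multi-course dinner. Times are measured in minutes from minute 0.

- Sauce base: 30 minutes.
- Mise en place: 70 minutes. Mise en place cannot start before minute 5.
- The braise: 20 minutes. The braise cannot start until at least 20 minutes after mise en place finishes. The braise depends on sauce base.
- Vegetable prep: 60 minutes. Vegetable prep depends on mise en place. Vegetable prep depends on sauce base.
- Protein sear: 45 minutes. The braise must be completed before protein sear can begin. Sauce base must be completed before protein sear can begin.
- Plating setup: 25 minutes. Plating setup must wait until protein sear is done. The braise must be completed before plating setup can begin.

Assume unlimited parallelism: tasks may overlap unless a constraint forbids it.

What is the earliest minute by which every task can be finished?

Sauce base can start immediately at minute 0; it finishes at minute 30.
Mise en place cannot begin until its own release at minute 5. It runs from minute 5 to 5 + 70 = minute 75.
Vegetable prep has to wait for mise en place (finishes minute 75); sauce base (finishes minute 30). The latest of these is minute 75, so vegetable prep runs minute 75 to 75 + 60 = minute 135.
For the braise: mise en place (finishes minute 75, plus 20-minute gap → minute 95); sauce base (finishes minute 30). Taking the maximum gives a start of minute 95, and it finishes at 95 + 20 = minute 115.
Protein sear needs all of the braise (finishes minute 115); sauce base (finishes minute 30). That puts its earliest start at minute 115; it finishes at 115 + 45 = minute 160.
Plating setup cannot start until protein sear (finishes minute 160); the braise (finishes minute 115). The controlling bound is minute 160, so plating setup finishes at 160 + 25 = minute 185.
All tasks are finished once the last one completes. Finish times: Mise en place at 75, Sauce base at 30, The braise at 115, Protein sear at 160, Vegetable prep at 135, Plating setup at 185. The latest is minute 185.

185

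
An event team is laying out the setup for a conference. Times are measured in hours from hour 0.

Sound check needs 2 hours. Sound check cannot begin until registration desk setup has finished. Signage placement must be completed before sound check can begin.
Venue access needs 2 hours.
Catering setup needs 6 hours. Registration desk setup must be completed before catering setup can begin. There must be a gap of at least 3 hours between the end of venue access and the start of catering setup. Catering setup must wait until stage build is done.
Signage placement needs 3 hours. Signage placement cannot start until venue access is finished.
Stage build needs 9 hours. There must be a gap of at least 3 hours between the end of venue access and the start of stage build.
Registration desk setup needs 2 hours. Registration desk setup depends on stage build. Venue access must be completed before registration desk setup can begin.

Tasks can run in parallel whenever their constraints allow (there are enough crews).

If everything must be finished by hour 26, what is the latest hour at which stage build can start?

Catering setup has no dependents, so it just needs to finish by hour 26. Starting by 26 − 6 = hour 20 achieves that.
Nothing follows sound check; the deadline of hour 26 is its only limit. It must start by 26 − 2 = hour 24.
Registration desk setup must finish in time for catering setup (must start by hour 20); sound check (must start by hour 24). The tightest is hour 20, so registration desk setup must start by 20 − 2 = hour 18.
Stage build must finish in time for registration desk setup (must start by hour 18); catering setup (must start by hour 20). The tightest is hour 18, so stage build must start by 18 − 9 = hour 9.

9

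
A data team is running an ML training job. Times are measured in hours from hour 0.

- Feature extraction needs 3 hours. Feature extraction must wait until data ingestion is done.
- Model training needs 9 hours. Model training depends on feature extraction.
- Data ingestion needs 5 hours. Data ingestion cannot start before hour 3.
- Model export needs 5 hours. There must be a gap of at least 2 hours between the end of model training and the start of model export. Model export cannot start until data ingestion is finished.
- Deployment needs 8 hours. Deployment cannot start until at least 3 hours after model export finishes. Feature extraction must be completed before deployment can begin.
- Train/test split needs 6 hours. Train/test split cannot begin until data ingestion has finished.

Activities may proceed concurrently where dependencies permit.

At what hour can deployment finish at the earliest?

38

Data ingestion waits on its own release at hour 3, so it starts at hour 3 and finishes at 3 + 5 = hour 8.
Feature extraction cannot begin until data ingestion (finishes hour 8). It runs from hour 8 to 8 + 3 = hour 11.
Model training waits on feature extraction (finishes hour 11), so it starts at hour 11 and finishes at 11 + 9 = hour 20.
Model export needs all of model training (finishes hour 20, plus 2-hour gap → hour 22); data ingestion (finishes hour 8). That puts its earliest start at hour 22; it finishes at 22 + 5 = hour 27.
Deployment has to wait for model export (finishes hour 27, plus 3-hour gap → hour 30); feature extraction (finishes hour 11). The latest of these is hour 30, so deployment runs hour 30 to 30 + 8 = hour 38.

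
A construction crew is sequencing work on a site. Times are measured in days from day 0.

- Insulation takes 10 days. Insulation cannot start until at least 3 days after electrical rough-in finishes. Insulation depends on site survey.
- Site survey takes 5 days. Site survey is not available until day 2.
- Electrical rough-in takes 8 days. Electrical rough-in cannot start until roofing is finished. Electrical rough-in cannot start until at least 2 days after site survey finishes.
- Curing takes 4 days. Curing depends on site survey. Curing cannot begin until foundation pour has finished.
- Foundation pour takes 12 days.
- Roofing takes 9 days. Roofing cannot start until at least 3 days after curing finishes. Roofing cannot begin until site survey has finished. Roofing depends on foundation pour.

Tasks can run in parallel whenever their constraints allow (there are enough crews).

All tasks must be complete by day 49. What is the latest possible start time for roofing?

19

Nothing follows insulation; the deadline of day 49 is its only limit. It must start by 49 − 10 = day 39.
Electrical rough-in must finish before insulation (must start by day 39, minus 3-day gap → day 36). With an 8-day duration, electrical rough-in must start by 36 − 8 = day 28.
Since electrical rough-in (must start by day 28) depends on it, roofing must finish by day 28. Backing off its 9-day duration gives a latest start of day 19.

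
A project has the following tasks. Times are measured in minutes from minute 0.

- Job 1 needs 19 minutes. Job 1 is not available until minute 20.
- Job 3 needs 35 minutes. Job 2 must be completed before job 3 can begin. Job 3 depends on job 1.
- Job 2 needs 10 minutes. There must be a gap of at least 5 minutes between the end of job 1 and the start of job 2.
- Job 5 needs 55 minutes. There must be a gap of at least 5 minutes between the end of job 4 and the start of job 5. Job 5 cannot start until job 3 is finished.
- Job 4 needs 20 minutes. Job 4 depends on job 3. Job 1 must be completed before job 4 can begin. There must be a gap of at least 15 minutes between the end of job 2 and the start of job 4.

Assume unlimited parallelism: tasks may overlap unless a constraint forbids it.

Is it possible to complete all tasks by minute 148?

No

After its own release at minute 20, job 1 can start at minute 20 and finishes at minute 39.
After job 1 (finishes minute 39, plus 5-minute gap → minute 44), job 2 can start at minute 44 and finishes at minute 54.
Job 3 needs all of job 2 (finishes minute 54); job 1 (finishes minute 39). That puts its earliest start at minute 54; it finishes at 54 + 35 = minute 89.
Job 4 needs all of job 3 (finishes minute 89); job 1 (finishes minute 39); job 2 (finishes minute 54, plus 15-minute gap → minute 69). That puts its earliest start at minute 89; it finishes at 89 + 20 = minute 109.
Job 5 has to wait for job 4 (finishes minute 109, plus 5-minute gap → minute 114); job 3 (finishes minute 89). The latest of these is minute 114, so job 5 runs minute 114 to 114 + 55 = minute 169.
The earliest everything can be done is minute 169, which is after the deadline of 148, so it is not possible.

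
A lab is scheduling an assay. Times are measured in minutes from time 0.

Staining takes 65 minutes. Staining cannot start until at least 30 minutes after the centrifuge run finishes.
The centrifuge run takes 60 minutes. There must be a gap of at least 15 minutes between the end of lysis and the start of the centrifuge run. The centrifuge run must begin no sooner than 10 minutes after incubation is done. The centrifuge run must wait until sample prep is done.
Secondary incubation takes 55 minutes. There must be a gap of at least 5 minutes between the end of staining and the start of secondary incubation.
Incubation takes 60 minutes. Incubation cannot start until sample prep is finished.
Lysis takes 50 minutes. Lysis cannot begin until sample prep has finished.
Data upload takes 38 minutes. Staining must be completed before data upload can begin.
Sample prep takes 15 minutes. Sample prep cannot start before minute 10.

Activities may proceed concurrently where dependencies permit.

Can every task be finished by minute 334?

Yes

Sample prep cannot begin until its own release at minute 10. It runs from minute 10 to 10 + 15 = minute 25.
Incubation cannot begin until sample prep (finishes minute 25). It runs from minute 25 to 25 + 60 = minute 85.
Lysis cannot begin until sample prep (finishes minute 25). It runs from minute 25 to 25 + 50 = minute 75.
The centrifuge run has to wait for lysis (finishes minute 75, plus 15-minute gap → minute 90); incubation (finishes minute 85, plus 10-minute gap → minute 95); sample prep (finishes minute 25). The latest of these is minute 95, so the centrifuge run runs minute 95 to 95 + 60 = minute 155.
After the centrifuge run (finishes minute 155, plus 30-minute gap → minute 185), staining can start at minute 185 and finishes at minute 250.
Data upload waits on staining (finishes minute 250), so it starts at minute 250 and finishes at 250 + 38 = minute 288.
Secondary incubation cannot begin until staining (finishes minute 250, plus 5-minute gap → minute 255). It runs from minute 255 to 255 + 55 = minute 310.
Every task is finished by minute 310, which is no later than the deadline of 334, so the schedule is feasible.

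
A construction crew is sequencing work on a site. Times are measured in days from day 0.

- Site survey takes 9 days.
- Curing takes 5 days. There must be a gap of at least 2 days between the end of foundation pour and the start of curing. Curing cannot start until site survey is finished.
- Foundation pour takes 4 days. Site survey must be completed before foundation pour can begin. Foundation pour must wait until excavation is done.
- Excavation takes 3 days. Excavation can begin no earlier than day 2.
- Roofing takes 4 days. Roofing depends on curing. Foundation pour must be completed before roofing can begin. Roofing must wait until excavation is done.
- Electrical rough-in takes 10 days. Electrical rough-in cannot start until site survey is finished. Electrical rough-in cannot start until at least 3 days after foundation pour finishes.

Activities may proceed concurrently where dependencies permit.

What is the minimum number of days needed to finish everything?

26

Excavation waits on its own release at day 2, so it starts at day 2 and finishes at 2 + 3 = day 5.
Nothing blocks site survey, so it runs from day 0 to day 9.
Foundation pour needs all of site survey (finishes day 9); excavation (finishes day 5). That puts its earliest start at day 9; it finishes at 9 + 4 = day 13.
For electrical rough-in: site survey (finishes day 9); foundation pour (finishes day 13, plus 3-day gap → day 16). Taking the maximum gives a start of day 16, and it finishes at 16 + 10 = day 26.
For curing: foundation pour (finishes day 13, plus 2-day gap → day 15); site survey (finishes day 9). Taking the maximum gives a start of day 15, and it finishes at 15 + 5 = day 20.
Roofing needs all of curing (finishes day 20); foundation pour (finishes day 13); excavation (finishes day 5). That puts its earliest start at day 20; it finishes at 20 + 4 = day 24.
All tasks are finished once the last one completes. Finish times: Site survey at 9, Excavation at 5, Foundation pour at 13, Curing at 20, Roofing at 24, Electrical rough-in at 26. The latest is day 26.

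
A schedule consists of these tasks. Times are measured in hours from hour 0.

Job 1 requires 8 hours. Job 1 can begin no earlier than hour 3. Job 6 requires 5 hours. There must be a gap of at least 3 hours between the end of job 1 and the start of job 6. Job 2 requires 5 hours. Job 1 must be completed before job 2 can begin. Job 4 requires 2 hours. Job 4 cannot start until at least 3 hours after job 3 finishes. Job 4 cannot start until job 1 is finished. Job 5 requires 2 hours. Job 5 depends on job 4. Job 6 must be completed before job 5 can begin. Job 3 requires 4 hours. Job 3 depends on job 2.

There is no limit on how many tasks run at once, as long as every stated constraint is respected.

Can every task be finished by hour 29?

Yes

Job 1 waits on its own release at hour 3, so it starts at hour 3 and finishes at 3 + 8 = hour 11.
After job 1 (finishes hour 11, plus 3-hour gap → hour 14), job 6 can start at hour 14 and finishes at hour 19.
After job 1 (finishes hour 11), job 2 can start at hour 11 and finishes at hour 16.
After job 2 (finishes hour 16), job 3 can start at hour 16 and finishes at hour 20.
Job 4 needs all of job 3 (finishes hour 20, plus 3-hour gap → hour 23); job 1 (finishes hour 11). That puts its earliest start at hour 23; it finishes at 23 + 2 = hour 25.
Job 5 cannot start until job 4 (finishes hour 25); job 6 (finishes hour 19). The controlling bound is hour 25, so job 5 finishes at 25 + 2 = hour 27.
Every task is finished by hour 27, which is no later than the deadline of 29, so the schedule is feasible.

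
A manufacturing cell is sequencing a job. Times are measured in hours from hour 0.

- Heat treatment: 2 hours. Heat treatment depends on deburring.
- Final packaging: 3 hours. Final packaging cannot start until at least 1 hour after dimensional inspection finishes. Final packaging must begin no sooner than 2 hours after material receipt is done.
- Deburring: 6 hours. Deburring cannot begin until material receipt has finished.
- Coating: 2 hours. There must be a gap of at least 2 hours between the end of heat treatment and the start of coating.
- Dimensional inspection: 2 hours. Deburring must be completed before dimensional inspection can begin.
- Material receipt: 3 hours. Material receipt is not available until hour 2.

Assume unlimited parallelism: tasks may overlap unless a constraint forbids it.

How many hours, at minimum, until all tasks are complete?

17

Material receipt cannot begin until its own release at hour 2. It runs from hour 2 to 2 + 3 = hour 5.
After material receipt (finishes hour 5), deburring can start at hour 5 and finishes at hour 11.
Dimensional inspection cannot begin until deburring (finishes hour 11). It runs from hour 11 to 11 + 2 = hour 13.
Final packaging cannot start until dimensional inspection (finishes hour 13, plus 1-hour gap → hour 14); material receipt (finishes hour 5, plus 2-hour gap → hour 7). The controlling bound is hour 14, so final packaging finishes at 14 + 3 = hour 17.
Heat treatment waits on deburring (finishes hour 11), so it starts at hour 11 and finishes at 11 + 2 = hour 13.
Coating waits on heat treatment (finishes hour 13, plus 2-hour gap → hour 15), so it starts at hour 15 and finishes at 15 + 2 = hour 17.
All tasks are finished once the last one completes. Finish times: Material receipt at 5, Deburring at 11, Heat treatment at 13, Dimensional inspection at 13, Coating at 17, Final packaging at 17. The latest is hour 17.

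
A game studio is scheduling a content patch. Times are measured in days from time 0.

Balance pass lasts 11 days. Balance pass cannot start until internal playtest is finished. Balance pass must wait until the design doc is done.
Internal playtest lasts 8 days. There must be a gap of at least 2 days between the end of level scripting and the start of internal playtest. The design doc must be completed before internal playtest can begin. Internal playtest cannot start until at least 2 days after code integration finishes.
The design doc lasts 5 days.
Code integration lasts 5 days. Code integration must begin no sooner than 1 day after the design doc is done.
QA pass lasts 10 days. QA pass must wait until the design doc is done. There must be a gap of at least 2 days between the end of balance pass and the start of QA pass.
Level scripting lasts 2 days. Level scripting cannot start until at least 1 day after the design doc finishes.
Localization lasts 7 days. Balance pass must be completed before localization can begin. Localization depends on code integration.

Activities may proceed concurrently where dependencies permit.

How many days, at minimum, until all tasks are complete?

44

The design doc can start immediately at day 0; it finishes at day 5.
After the design doc (finishes day 5, plus 1-day gap → day 6), code integration can start at day 6 and finishes at day 11.
Level scripting cannot begin until the design doc (finishes day 5, plus 1-day gap → day 6). It runs from day 6 to 6 + 2 = day 8.
For internal playtest: level scripting (finishes day 8, plus 2-day gap → day 10); the design doc (finishes day 5); code integration (finishes day 11, plus 2-day gap → day 13). Taking the maximum gives a start of day 13, and it finishes at 13 + 8 = day 21.
Balance pass has to wait for internal playtest (finishes day 21); the design doc (finishes day 5). The latest of these is day 21, so balance pass runs day 21 to 21 + 11 = day 32.
For QA pass: the design doc (finishes day 5); balance pass (finishes day 32, plus 2-day gap → day 34). Taking the maximum gives a start of day 34, and it finishes at 34 + 10 = day 44.
Localization has to wait for balance pass (finishes day 32); code integration (finishes day 11). The latest of these is day 32, so localization runs day 32 to 32 + 7 = day 39.
All tasks are finished once the last one completes. Finish times: The design doc at 5, Level scripting at 8, Code integration at 11, Internal playtest at 21, Balance pass at 32, Localization at 39, QA pass at 44. The latest is day 44.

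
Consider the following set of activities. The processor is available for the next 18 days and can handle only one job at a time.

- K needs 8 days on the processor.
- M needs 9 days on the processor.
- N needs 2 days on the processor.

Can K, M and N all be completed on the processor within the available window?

No

Running back to back, the jobs need 8 + 9 + 2 = 19 days on the processor.
Since 19 > 18, they cannot all fit.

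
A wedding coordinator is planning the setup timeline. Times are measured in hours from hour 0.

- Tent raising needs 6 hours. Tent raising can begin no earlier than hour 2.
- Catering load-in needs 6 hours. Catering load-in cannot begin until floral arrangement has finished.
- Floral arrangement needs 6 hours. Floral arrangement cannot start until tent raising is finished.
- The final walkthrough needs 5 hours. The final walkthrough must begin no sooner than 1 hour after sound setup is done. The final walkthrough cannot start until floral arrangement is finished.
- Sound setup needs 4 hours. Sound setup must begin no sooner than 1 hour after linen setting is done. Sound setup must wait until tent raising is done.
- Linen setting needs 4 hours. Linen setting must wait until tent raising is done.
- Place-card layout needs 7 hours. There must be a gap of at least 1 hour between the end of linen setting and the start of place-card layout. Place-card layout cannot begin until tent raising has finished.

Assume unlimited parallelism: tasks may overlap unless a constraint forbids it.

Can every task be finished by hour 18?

Tent raising cannot begin until its own release at hour 2. It runs from hour 2 to 2 + 6 = hour 8.
After tent raising (finishes hour 8), floral arrangement can start at hour 8 and finishes at hour 14.
After floral arrangement (finishes hour 14), catering load-in can start at hour 14 and finishes at hour 20.
Linen setting waits on tent raising (finishes hour 8), so it starts at hour 8 and finishes at 8 + 4 = hour 12.
Place-card layout has to wait for linen setting (finishes hour 12, plus 1-hour gap → hour 13); tent raising (finishes hour 8). The latest of these is hour 13, so place-card layout runs hour 13 to 13 + 7 = hour 20.
For sound setup: linen setting (finishes hour 12, plus 1-hour gap → hour 13); tent raising (finishes hour 8). Taking the maximum gives a start of hour 13, and it finishes at 13 + 4 = hour 17.
The final walkthrough cannot start until sound setup (finishes hour 17, plus 1-hour gap → hour 18); floral arrangement (finishes hour 14). The controlling bound is hour 18, so the final walkthrough finishes at 18 + 5 = hour 23.
The earliest everything can be done is hour 23, which is after the deadline of 18, so it is not possible.

No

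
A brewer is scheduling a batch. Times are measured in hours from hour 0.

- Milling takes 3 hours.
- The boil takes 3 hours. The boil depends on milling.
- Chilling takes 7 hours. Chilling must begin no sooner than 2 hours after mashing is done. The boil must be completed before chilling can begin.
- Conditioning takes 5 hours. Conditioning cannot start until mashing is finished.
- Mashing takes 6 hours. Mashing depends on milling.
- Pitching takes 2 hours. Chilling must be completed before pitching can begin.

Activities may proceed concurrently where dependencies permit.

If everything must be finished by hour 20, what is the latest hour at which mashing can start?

3

Pitching must finish by hour 20; it takes 2 hours, so it must start by 20 − 2 = hour 18.
Chilling must finish before pitching (must start by hour 18). With a 7-hour duration, chilling must start by 18 − 7 = hour 11.
Conditioning has no dependents, so it just needs to finish by hour 20. Starting by 20 − 5 = hour 15 achieves that.
Mashing must finish in time for chilling (must start by hour 11, minus 2-hour gap → hour 9); conditioning (must start by hour 15). The tightest is hour 9, so mashing must start by 9 − 6 = hour 3.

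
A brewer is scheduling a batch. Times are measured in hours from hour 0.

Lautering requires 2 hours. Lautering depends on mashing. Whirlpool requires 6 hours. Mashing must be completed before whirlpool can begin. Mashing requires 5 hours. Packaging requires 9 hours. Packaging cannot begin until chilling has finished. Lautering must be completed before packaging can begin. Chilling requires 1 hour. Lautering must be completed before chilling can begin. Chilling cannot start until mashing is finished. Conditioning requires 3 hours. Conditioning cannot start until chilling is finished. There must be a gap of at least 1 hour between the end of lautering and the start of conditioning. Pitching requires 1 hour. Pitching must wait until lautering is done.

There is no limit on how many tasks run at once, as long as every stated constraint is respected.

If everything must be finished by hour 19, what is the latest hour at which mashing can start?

2

Conditioning has no dependents, so it just needs to finish by hour 19. Starting by 19 − 3 = hour 16 achieves that.
Packaging must finish by hour 19; it takes 9 hours, so it must start by 19 − 9 = hour 10.
Chilling feeds conditioning (must start by hour 16); packaging (must start by hour 10). Taking the minimum, chilling must finish by hour 10 and start by 10 − 1 = hour 9.
Nothing follows pitching; the deadline of hour 19 is its only limit. It must start by 19 − 1 = hour 18.
Lautering must finish in time for chilling (must start by hour 9); pitching (must start by hour 18); conditioning (must start by hour 16, minus 1-hour gap → hour 15); packaging (must start by hour 10). The tightest is hour 9, so lautering must start by 9 − 2 = hour 7.
Whirlpool has no dependents, so it just needs to finish by hour 19. Starting by 19 − 6 = hour 13 achieves that.
For mashing: lautering (must start by hour 7); whirlpool (must start by hour 13); chilling (must start by hour 9). The most restrictive is hour 7; with a 5-hour duration, mashing must start by hour 2.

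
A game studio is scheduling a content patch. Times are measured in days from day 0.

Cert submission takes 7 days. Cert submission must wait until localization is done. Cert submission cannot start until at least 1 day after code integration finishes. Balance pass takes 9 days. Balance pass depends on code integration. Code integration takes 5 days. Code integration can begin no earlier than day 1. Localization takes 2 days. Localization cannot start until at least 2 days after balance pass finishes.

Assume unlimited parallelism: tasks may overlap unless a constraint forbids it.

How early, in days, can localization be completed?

19

Code integration waits on its own release at day 1, so it starts at day 1 and finishes at 1 + 5 = day 6.
Balance pass waits on code integration (finishes day 6), so it starts at day 6 and finishes at 6 + 9 = day 15.
After balance pass (finishes day 15, plus 2-day gap → day 17), localization can start at day 17 and finishes at day 19.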